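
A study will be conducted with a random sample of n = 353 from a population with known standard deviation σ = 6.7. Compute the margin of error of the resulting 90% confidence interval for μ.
Margin of error = 0.59

Margin of error = z* · σ/√n
= 1.645 · 6.7/√353
= 1.645 · 6.7/18.7883
= 0.59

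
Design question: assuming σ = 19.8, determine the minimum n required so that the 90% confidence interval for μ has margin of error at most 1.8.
n ≥ 328

For margin E ≤ 1.8:
n ≥ (z* · σ / E)²
n ≥ (1.645 · 19.8 / 1.8)²
n ≥ 327.43

Minimum n = 328 (rounding up)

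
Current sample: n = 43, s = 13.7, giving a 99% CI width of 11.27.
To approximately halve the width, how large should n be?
n ≈ 172

CI width ∝ 1/√n
To reduce width by factor 2, need √n to grow by 2 → need 2² = 4 times as many samples.

Current: n = 43, width = 11.27
New: n = 172, width ≈ 5.44

Width reduced by factor of 11.27/5.44 = 2.07.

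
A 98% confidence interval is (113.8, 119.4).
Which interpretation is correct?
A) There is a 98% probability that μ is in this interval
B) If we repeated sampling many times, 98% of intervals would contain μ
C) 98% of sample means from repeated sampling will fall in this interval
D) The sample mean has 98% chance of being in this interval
B

A) Wrong — μ is fixed; the randomness lives in the interval, not in μ.
B) Correct — this is the frequentist long-run coverage interpretation.
C) Wrong — coverage applies to intervals containing μ, not to future x̄ values.
D) Wrong — x̄ is observed and sits in the interval by construction.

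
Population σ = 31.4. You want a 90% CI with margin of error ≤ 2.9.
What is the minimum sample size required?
n ≥ 318

For margin E ≤ 2.9:
n ≥ (z* · σ / E)²
n ≥ (1.645 · 31.4 / 2.9)²
n ≥ 317.25

Minimum n = 318 (rounding up)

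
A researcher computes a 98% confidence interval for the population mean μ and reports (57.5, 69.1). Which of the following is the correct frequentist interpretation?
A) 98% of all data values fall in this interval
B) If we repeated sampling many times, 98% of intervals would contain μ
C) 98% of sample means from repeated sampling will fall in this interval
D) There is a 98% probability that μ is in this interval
B

A) Wrong — a CI is about the parameter μ, not individual data values.
B) Correct — this is the frequentist long-run coverage interpretation.
C) Wrong — coverage applies to intervals containing μ, not to future x̄ values.
D) Wrong — μ is fixed; the randomness lives in the interval, not in μ.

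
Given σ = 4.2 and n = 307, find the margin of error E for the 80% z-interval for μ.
Margin of error = 0.31

Margin of error = z* · σ/√n
= 1.282 · 4.2/√307
= 1.282 · 4.2/17.5214
= 0.31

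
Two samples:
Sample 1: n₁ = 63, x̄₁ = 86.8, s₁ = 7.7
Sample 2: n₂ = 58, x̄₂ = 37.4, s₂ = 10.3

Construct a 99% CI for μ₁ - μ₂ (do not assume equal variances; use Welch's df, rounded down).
(45.03, 53.77)

Difference: x̄₁ - x̄₂ = 49.40
SE = √(s₁²/n₁ + s₂²/n₂) = √(7.7²/63 + 10.3²/58) = 1.6644
df = 105.15 → 105 (Welch–Satterthwaite, rounded down)
t* = 2.623

CI: 49.40 ± 2.623 · 1.6644 = 49.40 ± 4.37 = (45.03, 53.77)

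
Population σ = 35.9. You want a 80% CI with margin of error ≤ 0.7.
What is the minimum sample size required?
n ≥ 4323

For margin E ≤ 0.7:
n ≥ (z* · σ / E)²
n ≥ (1.282 · 35.9 / 0.7)²
n ≥ 4322.84

Minimum n = 4323 (rounding up)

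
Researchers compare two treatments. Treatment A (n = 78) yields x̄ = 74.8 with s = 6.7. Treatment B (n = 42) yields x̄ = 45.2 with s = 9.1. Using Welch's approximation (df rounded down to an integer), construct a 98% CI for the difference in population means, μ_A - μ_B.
(25.79, 33.41)

Difference: x̄₁ - x̄₂ = 29.60
SE = √(s₁²/n₁ + s₂²/n₂) = √(6.7²/78 + 9.1²/42) = 1.5960
df = 65.46 → 65 (Welch–Satterthwaite, rounded down)
t* = 2.385

CI: 29.60 ± 2.385 · 1.5960 = 29.60 ± 3.81 = (25.79, 33.41)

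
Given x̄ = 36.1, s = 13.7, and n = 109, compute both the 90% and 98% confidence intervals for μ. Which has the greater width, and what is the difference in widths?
98% CI is wider by 1.85

df = 108
90% CI: t* = 1.659, (33.92, 38.28), width = 2 · t* · s/√n = 4.35
98% CI: t* = 2.361, (33.00, 39.20), width = 2 · t* · s/√n = 6.20

The 98% CI is wider by 6.20 - 4.35 = 1.85.
Higher confidence requires a wider interval.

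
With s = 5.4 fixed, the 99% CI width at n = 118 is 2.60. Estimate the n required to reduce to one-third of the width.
n ≈ 1062

CI width ∝ 1/√n
To reduce width by factor 3, need √n to grow by 3 → need 3² = 9 times as many samples.

Current: n = 118, width = 2.60
New: n = 1062, width ≈ 0.86

Width reduced by factor of 2.60/0.86 = 3.02.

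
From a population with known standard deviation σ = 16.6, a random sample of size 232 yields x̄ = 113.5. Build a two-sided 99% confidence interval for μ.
(110.69, 116.31)

z-interval (σ known):
z* = 2.576 for 99% confidence

Margin of error = z* · σ/√n = 2.576 · 16.6/√232 = 2.81

CI: (113.5 - 2.81, 113.5 + 2.81) = (110.69, 116.31)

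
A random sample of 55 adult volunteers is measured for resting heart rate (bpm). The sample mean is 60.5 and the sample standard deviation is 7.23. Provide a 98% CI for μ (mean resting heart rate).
(58.16, 62.84)

t-interval (σ unknown):
df = n - 1 = 54
t* = 2.397 for 98% confidence

Margin of error = t* · s/√n = 2.397 · 7.23/√55 = 2.34

CI: (58.16, 62.84)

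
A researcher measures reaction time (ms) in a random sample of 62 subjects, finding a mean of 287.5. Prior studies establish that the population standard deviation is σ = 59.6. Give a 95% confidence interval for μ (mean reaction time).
(272.66, 302.34)

z-interval (σ known):
z* = 1.960 for 95% confidence

Margin of error = z* · σ/√n = 1.960 · 59.6/√62 = 14.84

CI: (287.5 - 14.84, 287.5 + 14.84) = (272.66, 302.34)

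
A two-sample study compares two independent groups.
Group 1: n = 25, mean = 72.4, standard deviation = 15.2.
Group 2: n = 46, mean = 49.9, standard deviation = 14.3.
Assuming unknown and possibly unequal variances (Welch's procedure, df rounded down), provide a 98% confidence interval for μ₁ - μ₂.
(13.58, 31.42)

Difference: x̄₁ - x̄₂ = 22.50
SE = √(s₁²/n₁ + s₂²/n₂) = √(15.2²/25 + 14.3²/46) = 3.6996
df = 46.86 → 46 (Welch–Satterthwaite, rounded down)
t* = 2.410

CI: 22.50 ± 2.410 · 3.6996 = 22.50 ± 8.92 = (13.58, 31.42)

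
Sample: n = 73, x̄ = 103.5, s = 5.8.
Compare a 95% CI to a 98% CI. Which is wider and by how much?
98% CI is wider by 0.52

df = 72
95% CI: t* = 1.993, (102.15, 104.85), width = 2 · t* · s/√n = 2.71
98% CI: t* = 2.379, (101.89, 105.11), width = 2 · t* · s/√n = 3.23

The 98% CI is wider by 3.23 - 2.71 = 0.52.
Higher confidence requires a wider interval.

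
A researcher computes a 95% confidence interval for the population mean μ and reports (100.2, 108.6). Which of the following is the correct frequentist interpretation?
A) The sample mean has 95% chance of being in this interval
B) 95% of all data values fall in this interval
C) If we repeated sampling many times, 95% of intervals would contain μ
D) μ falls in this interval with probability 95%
C

A) Wrong — x̄ is observed and sits in the interval by construction.
B) Wrong — a CI is about the parameter μ, not individual data values.
C) Correct — this is the frequentist long-run coverage interpretation.
D) Wrong — μ is fixed; the randomness lives in the interval, not in μ.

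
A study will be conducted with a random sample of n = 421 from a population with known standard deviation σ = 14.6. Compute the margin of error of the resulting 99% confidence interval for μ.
Margin of error = 1.83

Margin of error = z* · σ/√n
= 2.576 · 14.6/√421
= 2.576 · 14.6/20.5183
= 1.83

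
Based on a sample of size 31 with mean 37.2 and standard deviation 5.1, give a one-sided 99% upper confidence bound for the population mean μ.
μ ≤ 39.45

Upper bound (one-sided):
t* = 2.457 (one-sided for 99%)
Upper bound = x̄ + t* · s/√n = 37.2 + 2.457 · 5.1/√31 = 39.45

We are 99% confident that μ ≤ 39.45.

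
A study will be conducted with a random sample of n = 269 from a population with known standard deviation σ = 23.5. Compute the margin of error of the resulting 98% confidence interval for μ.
Margin of error = 3.33

Margin of error = z* · σ/√n
= 2.326 · 23.5/√269
= 2.326 · 23.5/16.4012
= 3.33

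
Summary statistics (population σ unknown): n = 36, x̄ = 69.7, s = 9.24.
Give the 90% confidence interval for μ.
(67.10, 72.30)

t-interval (σ unknown):
df = n - 1 = 35
t* = 1.690 for 90% confidence

Margin of error = t* · s/√n = 1.690 · 9.24/√36 = 2.60

CI: (67.10, 72.30)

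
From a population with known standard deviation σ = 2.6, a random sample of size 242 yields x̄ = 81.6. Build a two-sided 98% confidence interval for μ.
(81.21, 81.99)

z-interval (σ known):
z* = 2.326 for 98% confidence

Margin of error = z* · σ/√n = 2.326 · 2.6/√242 = 0.39

CI: (81.6 - 0.39, 81.6 + 0.39) = (81.21, 81.99)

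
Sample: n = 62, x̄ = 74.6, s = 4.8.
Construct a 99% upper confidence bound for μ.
μ ≤ 76.06

Upper bound (one-sided):
t* = 2.389 (one-sided for 99%)
Upper bound = x̄ + t* · s/√n = 74.6 + 2.389 · 4.8/√62 = 76.06

We are 99% confident that μ ≤ 76.06.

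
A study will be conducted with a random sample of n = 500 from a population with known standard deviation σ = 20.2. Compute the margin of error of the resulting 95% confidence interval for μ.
Margin of error = 1.77

Margin of error = z* · σ/√n
= 1.960 · 20.2/√500
= 1.960 · 20.2/22.3607
= 1.77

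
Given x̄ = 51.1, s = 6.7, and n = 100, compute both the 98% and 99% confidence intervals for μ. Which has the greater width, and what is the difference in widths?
99% CI is wider by 0.35

df = 99
98% CI: t* = 2.365, (49.52, 52.68), width = 2 · t* · s/√n = 3.17
99% CI: t* = 2.626, (49.34, 52.86), width = 2 · t* · s/√n = 3.52

The 99% CI is wider by 3.52 - 3.17 = 0.35.
Higher confidence requires a wider interval.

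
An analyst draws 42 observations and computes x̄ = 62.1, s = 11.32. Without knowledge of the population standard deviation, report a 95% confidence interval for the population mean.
(58.57, 65.63)

t-interval (σ unknown):
df = n - 1 = 41
t* = 2.020 for 95% confidence

Margin of error = t* · s/√n = 2.020 · 11.32/√42 = 3.53

CI: (58.57, 65.63)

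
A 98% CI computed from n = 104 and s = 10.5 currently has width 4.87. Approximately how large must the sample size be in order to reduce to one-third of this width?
n ≈ 936

CI width ∝ 1/√n
To reduce width by factor 3, need √n to grow by 3 → need 3² = 9 times as many samples.

Current: n = 104, width = 4.87
New: n = 936, width ≈ 1.60

Width reduced by factor of 4.87/1.60 = 3.04.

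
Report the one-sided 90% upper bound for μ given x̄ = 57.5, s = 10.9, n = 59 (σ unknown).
μ ≤ 59.34

Upper bound (one-sided):
t* = 1.296 (one-sided for 90%)
Upper bound = x̄ + t* · s/√n = 57.5 + 1.296 · 10.9/√59 = 59.34

We are 90% confident that μ ≤ 59.34.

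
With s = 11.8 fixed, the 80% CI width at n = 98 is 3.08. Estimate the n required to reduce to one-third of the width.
n ≈ 882

CI width ∝ 1/√n
To reduce width by factor 3, need √n to grow by 3 → need 3² = 9 times as many samples.

Current: n = 98, width = 3.08
New: n = 882, width ≈ 1.02

Width reduced by factor of 3.08/1.02 = 3.02.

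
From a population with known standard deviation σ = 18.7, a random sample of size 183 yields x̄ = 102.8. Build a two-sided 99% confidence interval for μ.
(99.24, 106.36)

z-interval (σ known):
z* = 2.576 for 99% confidence

Margin of error = z* · σ/√n = 2.576 · 18.7/√183 = 3.56

CI: (102.8 - 3.56, 102.8 + 3.56) = (99.24, 106.36)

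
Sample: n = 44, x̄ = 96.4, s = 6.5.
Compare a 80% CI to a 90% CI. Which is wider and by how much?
90% CI is wider by 0.74

df = 43
80% CI: t* = 1.302, (95.12, 97.68), width = 2 · t* · s/√n = 2.55
90% CI: t* = 1.681, (94.75, 98.05), width = 2 · t* · s/√n = 3.29

The 90% CI is wider by 3.29 - 2.55 = 0.74.
Higher confidence requires a wider interval.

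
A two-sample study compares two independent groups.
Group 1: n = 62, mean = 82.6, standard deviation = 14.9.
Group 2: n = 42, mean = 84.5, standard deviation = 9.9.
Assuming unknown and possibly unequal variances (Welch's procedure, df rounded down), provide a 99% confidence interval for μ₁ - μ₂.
(-8.28, 4.48)

Difference: x̄₁ - x̄₂ = -1.90
SE = √(s₁²/n₁ + s₂²/n₂) = √(14.9²/62 + 9.9²/42) = 2.4319
df = 101.98 → 101 (Welch–Satterthwaite, rounded down)
t* = 2.625

CI: -1.90 ± 2.625 · 2.4319 = -1.90 ± 6.38 = (-8.28, 4.48)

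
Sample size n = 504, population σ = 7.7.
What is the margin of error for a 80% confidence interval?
Margin of error = 0.44

Margin of error = z* · σ/√n
= 1.282 · 7.7/√504
= 1.282 · 7.7/22.4499
= 0.44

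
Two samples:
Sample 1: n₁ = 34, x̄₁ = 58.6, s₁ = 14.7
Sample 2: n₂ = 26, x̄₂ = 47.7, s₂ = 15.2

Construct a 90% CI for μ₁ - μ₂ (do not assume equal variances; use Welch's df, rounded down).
(4.36, 17.44)

Difference: x̄₁ - x̄₂ = 10.90
SE = √(s₁²/n₁ + s₂²/n₂) = √(14.7²/34 + 15.2²/26) = 3.9041
df = 53.01 → 53 (Welch–Satterthwaite, rounded down)
t* = 1.674

CI: 10.90 ± 1.674 · 3.9041 = 10.90 ± 6.54 = (4.36, 17.44)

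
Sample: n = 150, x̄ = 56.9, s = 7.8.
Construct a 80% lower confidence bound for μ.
μ ≥ 56.36

Lower bound (one-sided):
t* = 0.844 (one-sided for 80%)
Lower bound = x̄ - t* · s/√n = 56.9 - 0.844 · 7.8/√150 = 56.36

We are 80% confident that μ ≥ 56.36.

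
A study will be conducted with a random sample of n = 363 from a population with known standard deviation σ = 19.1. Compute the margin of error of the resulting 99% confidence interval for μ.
Margin of error = 2.58

Margin of error = z* · σ/√n
= 2.576 · 19.1/√363
= 2.576 · 19.1/19.0526
= 2.58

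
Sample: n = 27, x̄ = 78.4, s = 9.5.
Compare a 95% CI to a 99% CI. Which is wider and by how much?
99% CI is wider by 2.64

df = 26
95% CI: t* = 2.056, (74.64, 82.16), width = 2 · t* · s/√n = 7.52
99% CI: t* = 2.779, (73.32, 83.48), width = 2 · t* · s/√n = 10.16

The 99% CI is wider by 10.16 - 7.52 = 2.64.
Higher confidence requires a wider interval.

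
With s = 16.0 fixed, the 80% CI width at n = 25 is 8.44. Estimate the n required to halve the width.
n ≈ 100

CI width ∝ 1/√n
To reduce width by factor 2, need √n to grow by 2 → need 2² = 4 times as many samples.

Current: n = 25, width = 8.44
New: n = 100, width ≈ 4.13

Width reduced by factor of 8.44/4.13 = 2.04.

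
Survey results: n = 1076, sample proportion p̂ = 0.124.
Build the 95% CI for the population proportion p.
(0.104, 0.144)

Proportion CI:
SE = √(p̂(1-p̂)/n) = √(0.124 · 0.876 / 1076) = 0.01005

z* = 1.960
Margin = z* · SE = 1.960 · 0.01005 = 0.0197

CI: 0.124 ± 0.0197 = (0.104, 0.144)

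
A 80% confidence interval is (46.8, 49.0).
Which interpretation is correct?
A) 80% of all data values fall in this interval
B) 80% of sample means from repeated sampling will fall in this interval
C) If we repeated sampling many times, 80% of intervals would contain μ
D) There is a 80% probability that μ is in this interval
C

A) Wrong — a CI is about the parameter μ, not individual data values.
B) Wrong — coverage applies to intervals containing μ, not to future x̄ values.
C) Correct — this is the frequentist long-run coverage interpretation.
D) Wrong — μ is fixed; the randomness lives in the interval, not in μ.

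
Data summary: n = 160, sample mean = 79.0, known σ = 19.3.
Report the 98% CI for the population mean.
(75.45, 82.55)

z-interval (σ known):
z* = 2.326 for 98% confidence

Margin of error = z* · σ/√n = 2.326 · 19.3/√160 = 3.55

CI: (79.0 - 3.55, 79.0 + 3.55) = (75.45, 82.55)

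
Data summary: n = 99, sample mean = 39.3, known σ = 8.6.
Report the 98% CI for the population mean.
(37.29, 41.31)

z-interval (σ known):
z* = 2.326 for 98% confidence

Margin of error = z* · σ/√n = 2.326 · 8.6/√99 = 2.01

CI: (39.3 - 2.01, 39.3 + 2.01) = (37.29, 41.31)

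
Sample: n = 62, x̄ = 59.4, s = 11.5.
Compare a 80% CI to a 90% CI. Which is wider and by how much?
90% CI is wider by 1.09

df = 61
80% CI: t* = 1.296, (57.51, 61.29), width = 2 · t* · s/√n = 3.79
90% CI: t* = 1.670, (56.96, 61.84), width = 2 · t* · s/√n = 4.88

The 90% CI is wider by 4.88 - 3.79 = 1.09.
Higher confidence requires a wider interval.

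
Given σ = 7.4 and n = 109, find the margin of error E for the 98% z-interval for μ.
Margin of error = 1.65

Margin of error = z* · σ/√n
= 2.326 · 7.4/√109
= 2.326 · 7.4/10.4403
= 1.65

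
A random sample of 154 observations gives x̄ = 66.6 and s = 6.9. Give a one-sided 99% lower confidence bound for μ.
μ ≥ 65.29

Lower bound (one-sided):
t* = 2.351 (one-sided for 99%)
Lower bound = x̄ - t* · s/√n = 66.6 - 2.351 · 6.9/√154 = 65.29

We are 99% confident that μ ≥ 65.29.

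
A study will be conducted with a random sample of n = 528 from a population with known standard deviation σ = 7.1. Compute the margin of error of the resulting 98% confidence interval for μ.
Margin of error = 0.72

Margin of error = z* · σ/√n
= 2.326 · 7.1/√528
= 2.326 · 7.1/22.9783
= 0.72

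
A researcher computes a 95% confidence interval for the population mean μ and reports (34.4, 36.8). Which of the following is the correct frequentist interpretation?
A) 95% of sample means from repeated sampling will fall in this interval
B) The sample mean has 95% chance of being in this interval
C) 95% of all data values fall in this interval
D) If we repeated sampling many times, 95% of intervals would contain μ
D

A) Wrong — coverage applies to intervals containing μ, not to future x̄ values.
B) Wrong — x̄ is observed and sits in the interval by construction.
C) Wrong — a CI is about the parameter μ, not individual data values.
D) Correct — this is the frequentist long-run coverage interpretation.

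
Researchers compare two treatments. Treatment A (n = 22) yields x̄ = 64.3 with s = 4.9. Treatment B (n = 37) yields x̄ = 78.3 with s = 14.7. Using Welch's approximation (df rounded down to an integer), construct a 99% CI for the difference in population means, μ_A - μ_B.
(-21.07, -6.93)

Difference: x̄₁ - x̄₂ = -14.00
SE = √(s₁²/n₁ + s₂²/n₂) = √(4.9²/22 + 14.7²/37) = 2.6328
df = 47.85 → 47 (Welch–Satterthwaite, rounded down)
t* = 2.685

CI: -14.00 ± 2.685 · 2.6328 = -14.00 ± 7.07 = (-21.07, -6.93)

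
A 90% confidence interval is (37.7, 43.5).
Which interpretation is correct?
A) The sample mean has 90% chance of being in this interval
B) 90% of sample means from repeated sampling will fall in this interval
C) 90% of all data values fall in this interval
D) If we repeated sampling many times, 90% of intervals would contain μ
D

A) Wrong — x̄ is observed and sits in the interval by construction.
B) Wrong — coverage applies to intervals containing μ, not to future x̄ values.
C) Wrong — a CI is about the parameter μ, not individual data values.
D) Correct — this is the frequentist long-run coverage interpretation.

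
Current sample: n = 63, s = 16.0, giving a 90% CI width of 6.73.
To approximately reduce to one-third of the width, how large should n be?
n ≈ 567

CI width ∝ 1/√n
To reduce width by factor 3, need √n to grow by 3 → need 3² = 9 times as many samples.

Current: n = 63, width = 6.73
New: n = 567, width ≈ 2.21

Width reduced by factor of 6.73/2.21 = 3.05.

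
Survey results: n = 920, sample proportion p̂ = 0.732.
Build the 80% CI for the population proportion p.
(0.713, 0.751)

Proportion CI:
SE = √(p̂(1-p̂)/n) = √(0.732 · 0.268 / 920) = 0.01460

z* = 1.282
Margin = z* · SE = 1.282 · 0.01460 = 0.0187

CI: 0.732 ± 0.0187 = (0.713, 0.751)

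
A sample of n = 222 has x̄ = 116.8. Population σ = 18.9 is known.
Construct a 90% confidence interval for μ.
(114.71, 118.89)

z-interval (σ known):
z* = 1.645 for 90% confidence

Margin of error = z* · σ/√n = 1.645 · 18.9/√222 = 2.09

CI: (116.8 - 2.09, 116.8 + 2.09) = (114.71, 118.89)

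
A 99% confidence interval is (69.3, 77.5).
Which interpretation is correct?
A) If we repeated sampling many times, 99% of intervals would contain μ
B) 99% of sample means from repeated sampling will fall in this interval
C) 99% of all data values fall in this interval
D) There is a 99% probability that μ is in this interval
A

A) Correct — this is the frequentist long-run coverage interpretation.
B) Wrong — coverage applies to intervals containing μ, not to future x̄ values.
C) Wrong — a CI is about the parameter μ, not individual data values.
D) Wrong — μ is fixed; the randomness lives in the interval, not in μ.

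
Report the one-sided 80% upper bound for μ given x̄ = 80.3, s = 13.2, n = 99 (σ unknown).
μ ≤ 81.42

Upper bound (one-sided):
t* = 0.845 (one-sided for 80%)
Upper bound = x̄ + t* · s/√n = 80.3 + 0.845 · 13.2/√99 = 81.42

We are 80% confident that μ ≤ 81.42.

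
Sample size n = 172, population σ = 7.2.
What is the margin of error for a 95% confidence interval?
Margin of error = 1.08

Margin of error = z* · σ/√n
= 1.960 · 7.2/√172
= 1.960 · 7.2/13.1149
= 1.08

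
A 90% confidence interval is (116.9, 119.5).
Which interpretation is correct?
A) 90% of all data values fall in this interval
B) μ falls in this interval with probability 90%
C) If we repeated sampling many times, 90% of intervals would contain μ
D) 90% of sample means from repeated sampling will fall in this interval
C

A) Wrong — a CI is about the parameter μ, not individual data values.
B) Wrong — μ is fixed; the randomness lives in the interval, not in μ.
C) Correct — this is the frequentist long-run coverage interpretation.
D) Wrong — coverage applies to intervals containing μ, not to future x̄ values.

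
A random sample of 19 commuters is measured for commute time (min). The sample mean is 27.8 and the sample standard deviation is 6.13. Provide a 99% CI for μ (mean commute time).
(23.75, 31.85)

t-interval (σ unknown):
df = n - 1 = 18
t* = 2.878 for 99% confidence

Margin of error = t* · s/√n = 2.878 · 6.13/√19 = 4.05

CI: (23.75, 31.85)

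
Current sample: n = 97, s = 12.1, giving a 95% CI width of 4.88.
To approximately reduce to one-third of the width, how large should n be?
n ≈ 873

CI width ∝ 1/√n
To reduce width by factor 3, need √n to grow by 3 → need 3² = 9 times as many samples.

Current: n = 97, width = 4.88
New: n = 873, width ≈ 1.61

Width reduced by factor of 4.88/1.61 = 3.03.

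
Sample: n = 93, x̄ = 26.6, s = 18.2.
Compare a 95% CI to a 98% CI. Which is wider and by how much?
98% CI is wider by 1.44

df = 92
95% CI: t* = 1.986, (22.85, 30.35), width = 2 · t* · s/√n = 7.50
98% CI: t* = 2.368, (22.13, 31.07), width = 2 · t* · s/√n = 8.94

The 98% CI is wider by 8.94 - 7.50 = 1.44.
Higher confidence requires a wider interval.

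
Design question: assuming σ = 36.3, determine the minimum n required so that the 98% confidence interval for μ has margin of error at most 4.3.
n ≥ 386

For margin E ≤ 4.3:
n ≥ (z* · σ / E)²
n ≥ (2.326 · 36.3 / 4.3)²
n ≥ 385.56

Minimum n = 386 (rounding up)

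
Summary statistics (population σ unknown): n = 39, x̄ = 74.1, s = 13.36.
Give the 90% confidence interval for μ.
(70.49, 77.71)

t-interval (σ unknown):
df = n - 1 = 38
t* = 1.686 for 90% confidence

Margin of error = t* · s/√n = 1.686 · 13.36/√39 = 3.61

CI: (70.49, 77.71)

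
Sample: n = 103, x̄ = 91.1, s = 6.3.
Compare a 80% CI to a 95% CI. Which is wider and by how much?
95% CI is wider by 0.86

df = 102
80% CI: t* = 1.290, (90.30, 91.90), width = 2 · t* · s/√n = 1.60
95% CI: t* = 1.983, (89.87, 92.33), width = 2 · t* · s/√n = 2.46

The 95% CI is wider by 2.46 - 1.60 = 0.86.
Higher confidence requires a wider interval.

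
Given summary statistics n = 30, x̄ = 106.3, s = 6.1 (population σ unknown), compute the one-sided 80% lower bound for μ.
μ ≥ 105.35

Lower bound (one-sided):
t* = 0.854 (one-sided for 80%)
Lower bound = x̄ - t* · s/√n = 106.3 - 0.854 · 6.1/√30 = 105.35

We are 80% confident that μ ≥ 105.35.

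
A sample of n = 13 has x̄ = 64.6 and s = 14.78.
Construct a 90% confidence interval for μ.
(57.30, 71.90)

t-interval (σ unknown):
df = n - 1 = 12
t* = 1.782 for 90% confidence

Margin of error = t* · s/√n = 1.782 · 14.78/√13 = 7.30

CI: (57.30, 71.90)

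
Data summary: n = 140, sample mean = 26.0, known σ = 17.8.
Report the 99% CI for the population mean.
(22.12, 29.88)

z-interval (σ known):
z* = 2.576 for 99% confidence

Margin of error = z* · σ/√n = 2.576 · 17.8/√140 = 3.88

CI: (26.0 - 3.88, 26.0 + 3.88) = (22.12, 29.88)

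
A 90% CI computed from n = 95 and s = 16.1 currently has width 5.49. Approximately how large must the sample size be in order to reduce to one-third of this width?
n ≈ 855

CI width ∝ 1/√n
To reduce width by factor 3, need √n to grow by 3 → need 3² = 9 times as many samples.

Current: n = 95, width = 5.49
New: n = 855, width ≈ 1.81

Width reduced by factor of 5.49/1.81 = 3.03.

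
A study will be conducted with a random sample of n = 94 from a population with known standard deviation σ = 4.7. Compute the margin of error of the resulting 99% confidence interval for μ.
Margin of error = 1.25

Margin of error = z* · σ/√n
= 2.576 · 4.7/√94
= 2.576 · 4.7/9.6954
= 1.25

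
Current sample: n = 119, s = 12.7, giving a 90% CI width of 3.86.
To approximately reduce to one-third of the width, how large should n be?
n ≈ 1071

CI width ∝ 1/√n
To reduce width by factor 3, need √n to grow by 3 → need 3² = 9 times as many samples.

Current: n = 119, width = 3.86
New: n = 1071, width ≈ 1.28

Width reduced by factor of 3.86/1.28 = 3.02.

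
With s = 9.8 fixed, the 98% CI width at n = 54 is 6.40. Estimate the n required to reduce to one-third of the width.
n ≈ 486

CI width ∝ 1/√n
To reduce width by factor 3, need √n to grow by 3 → need 3² = 9 times as many samples.

Current: n = 54, width = 6.40
New: n = 486, width ≈ 2.08

Width reduced by factor of 6.40/2.08 = 3.08.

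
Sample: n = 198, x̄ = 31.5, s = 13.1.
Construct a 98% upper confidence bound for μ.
μ ≤ 33.42

Upper bound (one-sided):
t* = 2.067 (one-sided for 98%)
Upper bound = x̄ + t* · s/√n = 31.5 + 2.067 · 13.1/√198 = 33.42

We are 98% confident that μ ≤ 33.42.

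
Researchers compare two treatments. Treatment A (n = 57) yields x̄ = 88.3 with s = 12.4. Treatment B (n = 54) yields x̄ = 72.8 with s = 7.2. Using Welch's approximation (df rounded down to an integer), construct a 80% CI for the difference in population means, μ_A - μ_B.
(13.03, 17.97)

Difference: x̄₁ - x̄₂ = 15.50
SE = √(s₁²/n₁ + s₂²/n₂) = √(12.4²/57 + 7.2²/54) = 1.9125
df = 90.80 → 90 (Welch–Satterthwaite, rounded down)
t* = 1.291

CI: 15.50 ± 1.291 · 1.9125 = 15.50 ± 2.47 = (13.03, 17.97)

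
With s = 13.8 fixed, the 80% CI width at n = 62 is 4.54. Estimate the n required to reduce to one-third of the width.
n ≈ 558

CI width ∝ 1/√n
To reduce width by factor 3, need √n to grow by 3 → need 3² = 9 times as many samples.

Current: n = 62, width = 4.54
New: n = 558, width ≈ 1.50

Width reduced by factor of 4.54/1.50 = 3.03.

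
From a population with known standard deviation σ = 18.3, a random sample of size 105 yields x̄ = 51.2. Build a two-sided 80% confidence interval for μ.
(48.91, 53.49)

z-interval (σ known):
z* = 1.282 for 80% confidence

Margin of error = z* · σ/√n = 1.282 · 18.3/√105 = 2.29

CI: (51.2 - 2.29, 51.2 + 2.29) = (48.91, 53.49)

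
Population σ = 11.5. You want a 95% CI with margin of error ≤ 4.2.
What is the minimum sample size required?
n ≥ 29

For margin E ≤ 4.2:
n ≥ (z* · σ / E)²
n ≥ (1.960 · 11.5 / 4.2)²
n ≥ 28.80

Minimum n = 29 (rounding up)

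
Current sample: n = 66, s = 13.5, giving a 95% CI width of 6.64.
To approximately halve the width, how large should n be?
n ≈ 264

CI width ∝ 1/√n
To reduce width by factor 2, need √n to grow by 2 → need 2² = 4 times as many samples.

Current: n = 66, width = 6.64
New: n = 264, width ≈ 3.27

Width reduced by factor of 6.64/3.27 = 2.03.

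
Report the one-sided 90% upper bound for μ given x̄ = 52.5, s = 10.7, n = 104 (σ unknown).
μ ≤ 53.85

Upper bound (one-sided):
t* = 1.290 (one-sided for 90%)
Upper bound = x̄ + t* · s/√n = 52.5 + 1.290 · 10.7/√104 = 53.85

We are 90% confident that μ ≤ 53.85.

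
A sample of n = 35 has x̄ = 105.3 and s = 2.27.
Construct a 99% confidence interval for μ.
(104.25, 106.35)

t-interval (σ unknown):
df = n - 1 = 34
t* = 2.728 for 99% confidence

Margin of error = t* · s/√n = 2.728 · 2.27/√35 = 1.05

CI: (104.25, 106.35)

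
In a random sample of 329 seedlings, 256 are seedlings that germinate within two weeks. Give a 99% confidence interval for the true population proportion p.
(0.719, 0.837)

Proportion CI:
p̂ = 256/329 = 0.77812
SE = √(p̂(1-p̂)/n) = √(0.77812 · 0.22188 / 329) = 0.02291

z* = 2.576
Margin = z* · SE = 2.576 · 0.02291 = 0.0590

CI: 0.77812 ± 0.0590 = (0.719, 0.837)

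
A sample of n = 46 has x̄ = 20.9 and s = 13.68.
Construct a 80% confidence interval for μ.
(18.28, 23.52)

t-interval (σ unknown):
df = n - 1 = 45
t* = 1.301 for 80% confidence

Margin of error = t* · s/√n = 1.301 · 13.68/√46 = 2.62

CI: (18.28, 23.52)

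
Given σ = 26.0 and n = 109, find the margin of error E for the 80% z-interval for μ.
Margin of error = 3.19

Margin of error = z* · σ/√n
= 1.282 · 26.0/√109
= 1.282 · 26.0/10.4403
= 3.19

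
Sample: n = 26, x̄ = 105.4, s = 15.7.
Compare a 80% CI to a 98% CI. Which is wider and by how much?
98% CI is wider by 7.20

df = 25
80% CI: t* = 1.316, (101.35, 109.45), width = 2 · t* · s/√n = 8.10
98% CI: t* = 2.485, (97.75, 113.05), width = 2 · t* · s/√n = 15.30

The 98% CI is wider by 15.30 - 8.10 = 7.20.
Higher confidence requires a wider interval.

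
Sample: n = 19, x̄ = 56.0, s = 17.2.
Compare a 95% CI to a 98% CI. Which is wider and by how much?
98% CI is wider by 3.56

df = 18
95% CI: t* = 2.101, (47.71, 64.29), width = 2 · t* · s/√n = 16.58
98% CI: t* = 2.552, (45.93, 66.07), width = 2 · t* · s/√n = 20.14

The 98% CI is wider by 20.14 - 16.58 = 3.56.
Higher confidence requires a wider interval.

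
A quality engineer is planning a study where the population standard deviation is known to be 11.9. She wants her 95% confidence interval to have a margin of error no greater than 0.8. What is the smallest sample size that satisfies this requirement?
n ≥ 851

For margin E ≤ 0.8:
n ≥ (z* · σ / E)²
n ≥ (1.960 · 11.9 / 0.8)²
n ≥ 850.01

Minimum n = 851 (rounding up)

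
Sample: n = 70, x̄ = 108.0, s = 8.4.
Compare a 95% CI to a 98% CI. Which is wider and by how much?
98% CI is wider by 0.77

df = 69
95% CI: t* = 1.995, (106.00, 110.00), width = 2 · t* · s/√n = 4.01
98% CI: t* = 2.382, (105.61, 110.39), width = 2 · t* · s/√n = 4.78

The 98% CI is wider by 4.78 - 4.01 = 0.77.
Higher confidence requires a wider interval.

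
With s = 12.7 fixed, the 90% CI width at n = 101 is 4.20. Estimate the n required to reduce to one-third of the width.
n ≈ 909

CI width ∝ 1/√n
To reduce width by factor 3, need √n to grow by 3 → need 3² = 9 times as many samples.

Current: n = 101, width = 4.20
New: n = 909, width ≈ 1.39

Width reduced by factor of 4.20/1.39 = 3.02.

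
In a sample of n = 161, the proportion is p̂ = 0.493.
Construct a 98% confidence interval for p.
(0.401, 0.585)

Proportion CI:
SE = √(p̂(1-p̂)/n) = √(0.493 · 0.507 / 161) = 0.03940

z* = 2.326
Margin = z* · SE = 2.326 · 0.03940 = 0.0916

CI: 0.493 ± 0.0916 = (0.401, 0.585)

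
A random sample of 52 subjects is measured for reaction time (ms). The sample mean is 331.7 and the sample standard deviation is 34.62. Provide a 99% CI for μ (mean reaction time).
(318.85, 344.55)

t-interval (σ unknown):
df = n - 1 = 51
t* = 2.676 for 99% confidence

Margin of error = t* · s/√n = 2.676 · 34.62/√52 = 12.85

CI: (318.85, 344.55)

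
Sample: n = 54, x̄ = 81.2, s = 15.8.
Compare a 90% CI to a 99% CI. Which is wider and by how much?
99% CI is wider by 4.29

df = 53
90% CI: t* = 1.674, (77.60, 84.80), width = 2 · t* · s/√n = 7.20
99% CI: t* = 2.672, (75.45, 86.95), width = 2 · t* · s/√n = 11.49

The 99% CI is wider by 11.49 - 7.20 = 4.29.
Higher confidence requires a wider interval.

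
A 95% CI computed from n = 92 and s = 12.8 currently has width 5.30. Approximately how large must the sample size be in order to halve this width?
n ≈ 368

CI width ∝ 1/√n
To reduce width by factor 2, need √n to grow by 2 → need 2² = 4 times as many samples.

Current: n = 92, width = 5.30
New: n = 368, width ≈ 2.62

Width reduced by factor of 5.30/2.62 = 2.02.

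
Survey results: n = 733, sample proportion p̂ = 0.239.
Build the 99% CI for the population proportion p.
(0.198, 0.280)

Proportion CI:
SE = √(p̂(1-p̂)/n) = √(0.239 · 0.761 / 733) = 0.01575

z* = 2.576
Margin = z* · SE = 2.576 · 0.01575 = 0.0406

CI: 0.239 ± 0.0406 = (0.198, 0.280)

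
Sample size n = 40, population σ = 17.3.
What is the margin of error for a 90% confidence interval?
Margin of error = 4.50

Margin of error = z* · σ/√n
= 1.645 · 17.3/√40
= 1.645 · 17.3/6.3246
= 4.50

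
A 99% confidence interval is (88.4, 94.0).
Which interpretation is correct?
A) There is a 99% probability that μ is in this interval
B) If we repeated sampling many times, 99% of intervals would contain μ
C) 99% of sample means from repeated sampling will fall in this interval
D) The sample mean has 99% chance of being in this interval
B

A) Wrong — μ is fixed; the randomness lives in the interval, not in μ.
B) Correct — this is the frequentist long-run coverage interpretation.
C) Wrong — coverage applies to intervals containing μ, not to future x̄ values.
D) Wrong — x̄ is observed and sits in the interval by construction.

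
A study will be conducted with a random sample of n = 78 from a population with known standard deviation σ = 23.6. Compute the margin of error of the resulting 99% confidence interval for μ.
Margin of error = 6.88

Margin of error = z* · σ/√n
= 2.576 · 23.6/√78
= 2.576 · 23.6/8.8318
= 6.88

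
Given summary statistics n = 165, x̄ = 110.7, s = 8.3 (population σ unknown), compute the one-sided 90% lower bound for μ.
μ ≥ 109.87

Lower bound (one-sided):
t* = 1.287 (one-sided for 90%)
Lower bound = x̄ - t* · s/√n = 110.7 - 1.287 · 8.3/√165 = 109.87

We are 90% confident that μ ≥ 109.87.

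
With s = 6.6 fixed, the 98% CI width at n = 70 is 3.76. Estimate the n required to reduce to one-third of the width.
n ≈ 630

CI width ∝ 1/√n
To reduce width by factor 3, need √n to grow by 3 → need 3² = 9 times as many samples.

Current: n = 70, width = 3.76
New: n = 630, width ≈ 1.23

Width reduced by factor of 3.76/1.23 = 3.06.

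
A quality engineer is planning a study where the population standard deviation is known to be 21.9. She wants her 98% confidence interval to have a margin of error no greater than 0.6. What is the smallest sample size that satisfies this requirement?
n ≥ 7208

For margin E ≤ 0.6:
n ≥ (z* · σ / E)²
n ≥ (2.326 · 21.9 / 0.6)²
n ≥ 7207.84

Minimum n = 7208 (rounding up)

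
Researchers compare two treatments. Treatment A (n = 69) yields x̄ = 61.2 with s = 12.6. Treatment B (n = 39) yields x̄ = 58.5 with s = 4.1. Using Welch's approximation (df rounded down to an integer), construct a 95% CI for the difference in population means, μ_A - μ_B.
(-0.58, 5.98)

Difference: x̄₁ - x̄₂ = 2.70
SE = √(s₁²/n₁ + s₂²/n₂) = √(12.6²/69 + 4.1²/39) = 1.6528
df = 90.20 → 90 (Welch–Satterthwaite, rounded down)
t* = 1.987

CI: 2.70 ± 1.987 · 1.6528 = 2.70 ± 3.28 = (-0.58, 5.98)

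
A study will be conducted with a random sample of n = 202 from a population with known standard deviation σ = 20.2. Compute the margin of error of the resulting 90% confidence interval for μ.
Margin of error = 2.34

Margin of error = z* · σ/√n
= 1.645 · 20.2/√202
= 1.645 · 20.2/14.2127
= 2.34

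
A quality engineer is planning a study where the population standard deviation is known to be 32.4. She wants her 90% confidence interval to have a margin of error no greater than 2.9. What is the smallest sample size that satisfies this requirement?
n ≥ 338

For margin E ≤ 2.9:
n ≥ (z* · σ / E)²
n ≥ (1.645 · 32.4 / 2.9)²
n ≥ 337.77

Minimum n = 338 (rounding up)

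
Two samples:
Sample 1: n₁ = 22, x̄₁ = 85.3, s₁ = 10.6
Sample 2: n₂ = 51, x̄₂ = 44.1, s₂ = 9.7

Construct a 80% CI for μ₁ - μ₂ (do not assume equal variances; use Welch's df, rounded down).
(37.76, 44.64)

Difference: x̄₁ - x̄₂ = 41.20
SE = √(s₁²/n₁ + s₂²/n₂) = √(10.6²/22 + 9.7²/51) = 2.6367
df = 36.89 → 36 (Welch–Satterthwaite, rounded down)
t* = 1.306

CI: 41.20 ± 1.306 · 2.6367 = 41.20 ± 3.44 = (37.76, 44.64)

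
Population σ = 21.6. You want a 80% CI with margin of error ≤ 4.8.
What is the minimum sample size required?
n ≥ 34

For margin E ≤ 4.8:
n ≥ (z* · σ / E)²
n ≥ (1.282 · 21.6 / 4.8)²
n ≥ 33.28

Minimum n = 34 (rounding up)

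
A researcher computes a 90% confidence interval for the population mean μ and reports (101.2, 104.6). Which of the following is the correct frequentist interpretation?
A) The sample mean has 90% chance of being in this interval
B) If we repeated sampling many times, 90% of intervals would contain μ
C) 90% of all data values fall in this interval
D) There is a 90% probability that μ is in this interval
B

A) Wrong — x̄ is observed and sits in the interval by construction.
B) Correct — this is the frequentist long-run coverage interpretation.
C) Wrong — a CI is about the parameter μ, not individual data values.
D) Wrong — μ is fixed; the randomness lives in the interval, not in μ.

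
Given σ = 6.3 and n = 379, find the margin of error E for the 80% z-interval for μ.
Margin of error = 0.41

Margin of error = z* · σ/√n
= 1.282 · 6.3/√379
= 1.282 · 6.3/19.4679
= 0.41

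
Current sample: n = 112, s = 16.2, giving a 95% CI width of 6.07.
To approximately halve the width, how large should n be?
n ≈ 448

CI width ∝ 1/√n
To reduce width by factor 2, need √n to grow by 2 → need 2² = 4 times as many samples.

Current: n = 112, width = 6.07
New: n = 448, width ≈ 3.01

Width reduced by factor of 6.07/3.01 = 2.02.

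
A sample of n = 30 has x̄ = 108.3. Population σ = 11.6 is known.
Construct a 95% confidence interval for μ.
(104.15, 112.45)

z-interval (σ known):
z* = 1.960 for 95% confidence

Margin of error = z* · σ/√n = 1.960 · 11.6/√30 = 4.15

CI: (108.3 - 4.15, 108.3 + 4.15) = (104.15, 112.45)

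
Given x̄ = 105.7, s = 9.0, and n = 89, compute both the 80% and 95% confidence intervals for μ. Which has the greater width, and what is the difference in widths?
95% CI is wider by 1.33

df = 88
80% CI: t* = 1.291, (104.47, 106.93), width = 2 · t* · s/√n = 2.46
95% CI: t* = 1.987, (103.80, 107.60), width = 2 · t* · s/√n = 3.79

The 95% CI is wider by 3.79 - 2.46 = 1.33.
Higher confidence requires a wider interval.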